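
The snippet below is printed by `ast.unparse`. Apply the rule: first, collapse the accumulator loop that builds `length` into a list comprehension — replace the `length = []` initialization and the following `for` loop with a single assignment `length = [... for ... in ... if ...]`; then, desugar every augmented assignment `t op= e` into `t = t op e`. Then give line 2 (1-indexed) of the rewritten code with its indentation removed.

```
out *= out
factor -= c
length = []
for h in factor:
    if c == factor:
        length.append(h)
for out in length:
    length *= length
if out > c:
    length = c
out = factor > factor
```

Transformed code:
out = out * out
factor = factor - c
length = [h for h in factor if c == factor]
for out in length:
    length = length * length
if out > c:
    length = c
out = factor > factor

factor = factor - c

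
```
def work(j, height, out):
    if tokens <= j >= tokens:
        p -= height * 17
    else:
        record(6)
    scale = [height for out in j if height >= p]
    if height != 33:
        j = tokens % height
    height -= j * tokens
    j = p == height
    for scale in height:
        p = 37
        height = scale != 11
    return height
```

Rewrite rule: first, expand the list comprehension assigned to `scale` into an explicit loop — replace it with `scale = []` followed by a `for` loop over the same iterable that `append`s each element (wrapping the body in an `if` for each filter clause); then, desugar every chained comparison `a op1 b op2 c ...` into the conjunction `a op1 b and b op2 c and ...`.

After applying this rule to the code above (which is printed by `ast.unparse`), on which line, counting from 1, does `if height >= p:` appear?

8

Transformed code:
def work(j, height, out):
    if tokens <= j and j >= tokens:
        p -= height * 17
    else:
        record(6)
    scale = []
    for out in j:
        if height >= p:
            scale.append(height)
    if height != 33:
        j = tokens % height
    height -= j * tokens
    j = p == height
    for scale in height:
        p = 37
        height = scale != 11
    return height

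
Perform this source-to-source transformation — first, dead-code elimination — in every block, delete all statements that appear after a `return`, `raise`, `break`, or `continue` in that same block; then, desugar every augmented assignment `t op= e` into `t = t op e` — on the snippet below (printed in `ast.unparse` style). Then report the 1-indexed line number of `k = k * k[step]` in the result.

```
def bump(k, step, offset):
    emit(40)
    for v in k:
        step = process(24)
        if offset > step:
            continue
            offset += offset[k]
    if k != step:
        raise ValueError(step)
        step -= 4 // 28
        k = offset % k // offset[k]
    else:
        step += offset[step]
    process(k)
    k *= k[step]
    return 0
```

Transformed code:
def bump(k, step, offset):
    emit(40)
    for v in k:
        step = process(24)
        if offset > step:
            continue
    if k != step:
        raise ValueError(step)
    else:
        step = step + offset[step]
    process(k)
    k = k * k[step]
    return 0

12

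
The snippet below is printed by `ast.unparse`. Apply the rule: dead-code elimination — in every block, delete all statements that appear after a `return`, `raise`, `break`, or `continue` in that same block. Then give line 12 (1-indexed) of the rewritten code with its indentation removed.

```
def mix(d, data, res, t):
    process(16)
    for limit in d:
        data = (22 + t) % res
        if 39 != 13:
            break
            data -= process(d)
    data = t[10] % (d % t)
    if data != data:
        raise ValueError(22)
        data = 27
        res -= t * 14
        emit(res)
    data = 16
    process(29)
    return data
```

Transformed code:
def mix(d, data, res, t):
    process(16)
    for limit in d:
        data = (22 + t) % res
        if 39 != 13:
            break
    data = t[10] % (d % t)
    if data != data:
        raise ValueError(22)
    data = 16
    process(29)
    return data

return data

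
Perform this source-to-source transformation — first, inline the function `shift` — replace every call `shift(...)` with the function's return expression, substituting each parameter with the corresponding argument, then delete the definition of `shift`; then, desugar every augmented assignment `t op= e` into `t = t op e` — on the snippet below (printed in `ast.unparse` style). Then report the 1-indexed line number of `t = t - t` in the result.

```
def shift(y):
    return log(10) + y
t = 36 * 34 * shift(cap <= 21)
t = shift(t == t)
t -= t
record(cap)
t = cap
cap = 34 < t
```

Transformed code:
t = 36 * 34 * (log(10) + (cap <= 21))
t = log(10) + (t == t)
t = t - t
record(cap)
t = cap
cap = 34 < t

3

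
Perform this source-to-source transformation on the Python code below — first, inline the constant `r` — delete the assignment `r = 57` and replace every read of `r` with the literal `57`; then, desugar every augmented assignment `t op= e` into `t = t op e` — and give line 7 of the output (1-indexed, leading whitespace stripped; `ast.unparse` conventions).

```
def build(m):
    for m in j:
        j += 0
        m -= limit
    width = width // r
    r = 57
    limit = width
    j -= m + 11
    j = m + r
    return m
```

Transformed code:
def build(m):
    for m in j:
        j = j + 0
        m = m - limit
    width = width // 57
    limit = width
    j = j - (m + 11)
    j = m + 57
    return m

j = j - (m + 11)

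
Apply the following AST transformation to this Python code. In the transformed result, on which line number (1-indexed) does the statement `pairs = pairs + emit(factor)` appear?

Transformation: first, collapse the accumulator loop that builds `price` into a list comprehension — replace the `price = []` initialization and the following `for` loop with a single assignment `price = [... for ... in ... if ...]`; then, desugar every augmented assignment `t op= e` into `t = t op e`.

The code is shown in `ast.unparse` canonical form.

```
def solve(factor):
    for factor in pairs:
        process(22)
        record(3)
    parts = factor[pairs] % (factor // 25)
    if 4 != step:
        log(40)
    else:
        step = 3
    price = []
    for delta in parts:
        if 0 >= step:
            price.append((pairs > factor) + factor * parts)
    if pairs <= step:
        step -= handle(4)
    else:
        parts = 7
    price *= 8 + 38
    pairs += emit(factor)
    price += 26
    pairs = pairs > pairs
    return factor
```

16

Transformed code:
def solve(factor):
    for factor in pairs:
        process(22)
        record(3)
    parts = factor[pairs] % (factor // 25)
    if 4 != step:
        log(40)
    else:
        step = 3
    price = [(pairs > factor) + factor * parts for delta in parts if 0 >= step]
    if pairs <= step:
        step = step - handle(4)
    else:
        parts = 7
    price = price * (8 + 38)
    pairs = pairs + emit(factor)
    price = price + 26
    pairs = pairs > pairs
    return factor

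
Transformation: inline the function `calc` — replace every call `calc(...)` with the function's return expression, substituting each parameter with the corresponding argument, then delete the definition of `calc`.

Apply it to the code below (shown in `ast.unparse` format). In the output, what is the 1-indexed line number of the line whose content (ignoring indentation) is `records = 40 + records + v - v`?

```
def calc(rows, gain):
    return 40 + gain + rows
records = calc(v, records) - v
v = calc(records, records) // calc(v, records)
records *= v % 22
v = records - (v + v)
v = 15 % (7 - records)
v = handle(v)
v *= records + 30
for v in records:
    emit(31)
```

1

Transformed code:
records = 40 + records + v - v
v = (40 + records + records) // (40 + records + v)
records *= v % 22
v = records - (v + v)
v = 15 % (7 - records)
v = handle(v)
v *= records + 30
for v in records:
    emit(31)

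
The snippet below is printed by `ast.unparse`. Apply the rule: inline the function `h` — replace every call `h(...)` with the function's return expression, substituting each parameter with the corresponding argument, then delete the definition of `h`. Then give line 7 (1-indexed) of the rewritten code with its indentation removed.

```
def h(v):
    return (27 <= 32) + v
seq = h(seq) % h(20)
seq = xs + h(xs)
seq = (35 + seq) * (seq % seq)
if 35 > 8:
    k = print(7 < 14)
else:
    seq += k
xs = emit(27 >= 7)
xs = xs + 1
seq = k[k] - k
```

seq += k

Transformed code:
seq = ((27 <= 32) + seq) % ((27 <= 32) + 20)
seq = xs + ((27 <= 32) + xs)
seq = (35 + seq) * (seq % seq)
if 35 > 8:
    k = print(7 < 14)
else:
    seq += k
xs = emit(27 >= 7)
xs = xs + 1
seq = k[k] - k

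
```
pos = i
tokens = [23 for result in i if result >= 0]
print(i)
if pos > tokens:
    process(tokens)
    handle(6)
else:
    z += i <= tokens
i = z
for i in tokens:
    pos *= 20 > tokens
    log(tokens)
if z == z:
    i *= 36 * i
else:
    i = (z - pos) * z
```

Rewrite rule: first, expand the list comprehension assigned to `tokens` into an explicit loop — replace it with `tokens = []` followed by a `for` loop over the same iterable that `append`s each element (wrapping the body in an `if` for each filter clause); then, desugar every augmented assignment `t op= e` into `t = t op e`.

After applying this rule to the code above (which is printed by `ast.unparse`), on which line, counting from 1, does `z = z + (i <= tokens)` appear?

11

Transformed code:
pos = i
tokens = []
for result in i:
    if result >= 0:
        tokens.append(23)
print(i)
if pos > tokens:
    process(tokens)
    handle(6)
else:
    z = z + (i <= tokens)
i = z
for i in tokens:
    pos = pos * (20 > tokens)
    log(tokens)
if z == z:
    i = i * (36 * i)
else:
    i = (z - pos) * z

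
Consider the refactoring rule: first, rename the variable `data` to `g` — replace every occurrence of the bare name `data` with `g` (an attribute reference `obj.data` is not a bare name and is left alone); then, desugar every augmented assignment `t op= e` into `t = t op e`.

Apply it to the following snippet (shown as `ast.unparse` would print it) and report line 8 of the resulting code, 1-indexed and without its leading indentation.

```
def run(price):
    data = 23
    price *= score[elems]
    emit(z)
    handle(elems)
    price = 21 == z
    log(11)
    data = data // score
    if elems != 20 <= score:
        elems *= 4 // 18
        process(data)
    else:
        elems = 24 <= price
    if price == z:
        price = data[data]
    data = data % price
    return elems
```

g = g // score

Transformed code:
def run(price):
    g = 23
    price = price * score[elems]
    emit(z)
    handle(elems)
    price = 21 == z
    log(11)
    g = g // score
    if elems != 20 <= score:
        elems = elems * (4 // 18)
        process(g)
    else:
        elems = 24 <= price
    if price == z:
        price = g[g]
    g = g % price
    return elems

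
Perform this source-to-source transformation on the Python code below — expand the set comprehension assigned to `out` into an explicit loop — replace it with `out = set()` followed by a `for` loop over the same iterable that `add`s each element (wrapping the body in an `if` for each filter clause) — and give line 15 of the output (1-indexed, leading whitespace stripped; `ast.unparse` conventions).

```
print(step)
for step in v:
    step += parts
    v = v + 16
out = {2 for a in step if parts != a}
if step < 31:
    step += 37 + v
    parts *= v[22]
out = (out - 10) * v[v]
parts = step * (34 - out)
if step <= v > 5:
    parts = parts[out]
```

parts = parts[out]

Transformed code:
print(step)
for step in v:
    step += parts
    v = v + 16
out = set()
for a in step:
    if parts != a:
        out.add(2)
if step < 31:
    step += 37 + v
    parts *= v[22]
out = (out - 10) * v[v]
parts = step * (34 - out)
if step <= v > 5:
    parts = parts[out]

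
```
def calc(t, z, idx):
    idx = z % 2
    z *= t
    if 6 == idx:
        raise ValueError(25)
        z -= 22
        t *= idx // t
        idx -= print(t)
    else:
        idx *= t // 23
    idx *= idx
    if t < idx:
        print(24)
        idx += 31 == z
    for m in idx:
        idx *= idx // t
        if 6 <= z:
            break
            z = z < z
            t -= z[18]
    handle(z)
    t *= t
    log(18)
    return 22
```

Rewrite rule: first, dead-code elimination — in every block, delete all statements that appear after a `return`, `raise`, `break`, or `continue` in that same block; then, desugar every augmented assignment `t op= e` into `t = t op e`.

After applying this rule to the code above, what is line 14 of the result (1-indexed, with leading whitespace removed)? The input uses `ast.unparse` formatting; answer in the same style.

Transformed code:
def calc(t, z, idx):
    idx = z % 2
    z = z * t
    if 6 == idx:
        raise ValueError(25)
    else:
        idx = idx * (t // 23)
    idx = idx * idx
    if t < idx:
        print(24)
        idx = idx + (31 == z)
    for m in idx:
        idx = idx * (idx // t)
        if 6 <= z:
            break
    handle(z)
    t = t * t
    log(18)
    return 22

if 6 <= z:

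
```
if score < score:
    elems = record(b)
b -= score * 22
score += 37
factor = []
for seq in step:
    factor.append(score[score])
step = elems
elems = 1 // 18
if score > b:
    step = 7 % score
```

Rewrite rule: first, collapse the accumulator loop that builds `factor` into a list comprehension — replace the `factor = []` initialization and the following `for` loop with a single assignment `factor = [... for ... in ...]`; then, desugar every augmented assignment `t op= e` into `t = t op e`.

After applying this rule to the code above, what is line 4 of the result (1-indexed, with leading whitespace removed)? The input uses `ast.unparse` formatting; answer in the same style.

Transformed code:
if score < score:
    elems = record(b)
b = b - score * 22
score = score + 37
factor = [score[score] for seq in step]
step = elems
elems = 1 // 18
if score > b:
    step = 7 % score

score = score + 37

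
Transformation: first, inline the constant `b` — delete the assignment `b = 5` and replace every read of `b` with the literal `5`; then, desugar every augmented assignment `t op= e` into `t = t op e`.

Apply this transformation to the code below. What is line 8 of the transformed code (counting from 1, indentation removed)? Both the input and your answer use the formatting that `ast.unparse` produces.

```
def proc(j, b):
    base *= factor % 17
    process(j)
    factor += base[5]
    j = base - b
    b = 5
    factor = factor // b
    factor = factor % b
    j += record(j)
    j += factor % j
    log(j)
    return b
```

j = j + record(j)

Transformed code:
def proc(j, b):
    base = base * (factor % 17)
    process(j)
    factor = factor + base[5]
    j = base - 5
    factor = factor // 5
    factor = factor % 5
    j = j + record(j)
    j = j + factor % j
    log(j)
    return 5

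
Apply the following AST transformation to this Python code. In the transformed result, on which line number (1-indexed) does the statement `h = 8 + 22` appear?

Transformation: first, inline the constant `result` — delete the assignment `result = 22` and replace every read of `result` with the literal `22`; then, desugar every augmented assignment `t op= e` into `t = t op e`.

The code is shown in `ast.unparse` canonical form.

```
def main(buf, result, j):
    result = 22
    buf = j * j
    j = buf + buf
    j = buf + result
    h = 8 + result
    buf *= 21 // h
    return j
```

5

Transformed code:
def main(buf, result, j):
    buf = j * j
    j = buf + buf
    j = buf + 22
    h = 8 + 22
    buf = buf * (21 // h)
    return j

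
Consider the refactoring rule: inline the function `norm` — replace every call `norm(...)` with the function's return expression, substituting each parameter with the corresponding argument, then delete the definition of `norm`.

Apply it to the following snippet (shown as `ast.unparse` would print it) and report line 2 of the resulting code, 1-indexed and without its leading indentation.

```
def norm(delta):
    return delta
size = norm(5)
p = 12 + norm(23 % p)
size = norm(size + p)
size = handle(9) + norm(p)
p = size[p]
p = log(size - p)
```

p = 12 + 23 % p

Transformed code:
size = 5
p = 12 + 23 % p
size = size + p
size = handle(9) + p
p = size[p]
p = log(size - p)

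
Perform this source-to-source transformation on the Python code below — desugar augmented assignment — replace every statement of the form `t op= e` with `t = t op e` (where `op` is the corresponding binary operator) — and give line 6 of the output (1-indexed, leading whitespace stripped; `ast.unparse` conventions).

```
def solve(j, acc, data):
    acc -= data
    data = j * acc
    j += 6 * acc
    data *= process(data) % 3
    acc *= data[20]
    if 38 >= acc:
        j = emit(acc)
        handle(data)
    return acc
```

Transformed code:
def solve(j, acc, data):
    acc = acc - data
    data = j * acc
    j = j + 6 * acc
    data = data * (process(data) % 3)
    acc = acc * data[20]
    if 38 >= acc:
        j = emit(acc)
        handle(data)
    return acc

acc = acc * data[20]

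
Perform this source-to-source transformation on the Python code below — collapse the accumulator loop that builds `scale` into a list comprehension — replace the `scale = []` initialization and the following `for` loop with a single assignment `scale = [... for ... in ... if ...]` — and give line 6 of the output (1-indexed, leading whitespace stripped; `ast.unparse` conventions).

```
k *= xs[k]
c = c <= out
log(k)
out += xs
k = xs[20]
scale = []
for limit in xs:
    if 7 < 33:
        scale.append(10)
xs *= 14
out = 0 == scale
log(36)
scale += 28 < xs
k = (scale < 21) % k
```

Transformed code:
k *= xs[k]
c = c <= out
log(k)
out += xs
k = xs[20]
scale = [10 for limit in xs if 7 < 33]
xs *= 14
out = 0 == scale
log(36)
scale += 28 < xs
k = (scale < 21) % k

scale = [10 for limit in xs if 7 < 33]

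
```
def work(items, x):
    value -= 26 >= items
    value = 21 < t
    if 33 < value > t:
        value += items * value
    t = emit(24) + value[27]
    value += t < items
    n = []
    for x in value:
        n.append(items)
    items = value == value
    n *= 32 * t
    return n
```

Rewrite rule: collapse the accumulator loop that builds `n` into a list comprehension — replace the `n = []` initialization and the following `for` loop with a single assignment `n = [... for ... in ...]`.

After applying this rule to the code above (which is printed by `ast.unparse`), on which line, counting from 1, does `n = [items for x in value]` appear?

8

Transformed code:
def work(items, x):
    value -= 26 >= items
    value = 21 < t
    if 33 < value > t:
        value += items * value
    t = emit(24) + value[27]
    value += t < items
    n = [items for x in value]
    items = value == value
    n *= 32 * t
    return n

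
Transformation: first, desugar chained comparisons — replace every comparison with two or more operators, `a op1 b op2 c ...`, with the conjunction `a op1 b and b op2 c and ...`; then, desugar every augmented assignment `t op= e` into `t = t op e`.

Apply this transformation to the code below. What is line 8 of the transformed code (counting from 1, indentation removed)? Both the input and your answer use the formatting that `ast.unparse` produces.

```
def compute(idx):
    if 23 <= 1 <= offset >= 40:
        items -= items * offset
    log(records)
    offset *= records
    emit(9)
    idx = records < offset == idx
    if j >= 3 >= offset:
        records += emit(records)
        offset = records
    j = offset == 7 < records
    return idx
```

if j >= 3 and 3 >= offset:

Transformed code:
def compute(idx):
    if 23 <= 1 and 1 <= offset and (offset >= 40):
        items = items - items * offset
    log(records)
    offset = offset * records
    emit(9)
    idx = records < offset and offset == idx
    if j >= 3 and 3 >= offset:
        records = records + emit(records)
        offset = records
    j = offset == 7 and 7 < records
    return idx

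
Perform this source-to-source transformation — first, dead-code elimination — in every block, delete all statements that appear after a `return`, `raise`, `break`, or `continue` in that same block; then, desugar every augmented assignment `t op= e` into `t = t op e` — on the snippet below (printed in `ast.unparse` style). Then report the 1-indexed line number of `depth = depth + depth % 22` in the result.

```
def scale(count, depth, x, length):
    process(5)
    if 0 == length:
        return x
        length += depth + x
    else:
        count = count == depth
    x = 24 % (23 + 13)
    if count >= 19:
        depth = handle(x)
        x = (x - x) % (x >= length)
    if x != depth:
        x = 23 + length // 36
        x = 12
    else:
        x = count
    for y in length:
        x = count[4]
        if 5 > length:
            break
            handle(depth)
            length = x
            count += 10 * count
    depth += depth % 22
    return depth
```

Transformed code:
def scale(count, depth, x, length):
    process(5)
    if 0 == length:
        return x
    else:
        count = count == depth
    x = 24 % (23 + 13)
    if count >= 19:
        depth = handle(x)
        x = (x - x) % (x >= length)
    if x != depth:
        x = 23 + length // 36
        x = 12
    else:
        x = count
    for y in length:
        x = count[4]
        if 5 > length:
            break
    depth = depth + depth % 22
    return depth

20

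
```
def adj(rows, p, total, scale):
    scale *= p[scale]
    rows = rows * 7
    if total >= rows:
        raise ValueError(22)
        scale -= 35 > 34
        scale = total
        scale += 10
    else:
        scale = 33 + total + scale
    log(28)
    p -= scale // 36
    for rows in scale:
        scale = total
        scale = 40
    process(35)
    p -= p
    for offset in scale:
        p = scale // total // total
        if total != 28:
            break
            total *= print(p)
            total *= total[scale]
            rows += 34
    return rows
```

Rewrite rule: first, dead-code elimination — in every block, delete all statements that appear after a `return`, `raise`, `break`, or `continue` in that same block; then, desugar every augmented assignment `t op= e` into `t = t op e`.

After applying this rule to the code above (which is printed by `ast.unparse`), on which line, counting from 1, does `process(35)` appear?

13

Transformed code:
def adj(rows, p, total, scale):
    scale = scale * p[scale]
    rows = rows * 7
    if total >= rows:
        raise ValueError(22)
    else:
        scale = 33 + total + scale
    log(28)
    p = p - scale // 36
    for rows in scale:
        scale = total
        scale = 40
    process(35)
    p = p - p
    for offset in scale:
        p = scale // total // total
        if total != 28:
            break
    return rows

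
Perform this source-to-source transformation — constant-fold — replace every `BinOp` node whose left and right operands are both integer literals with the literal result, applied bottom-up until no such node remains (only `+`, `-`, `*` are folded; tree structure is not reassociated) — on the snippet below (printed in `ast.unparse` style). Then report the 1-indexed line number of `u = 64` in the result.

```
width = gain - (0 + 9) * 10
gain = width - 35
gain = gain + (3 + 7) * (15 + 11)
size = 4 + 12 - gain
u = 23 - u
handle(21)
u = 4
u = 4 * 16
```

8

Transformed code:
width = gain - 90
gain = width - 35
gain = gain + 260
size = 16 - gain
u = 23 - u
handle(21)
u = 4
u = 64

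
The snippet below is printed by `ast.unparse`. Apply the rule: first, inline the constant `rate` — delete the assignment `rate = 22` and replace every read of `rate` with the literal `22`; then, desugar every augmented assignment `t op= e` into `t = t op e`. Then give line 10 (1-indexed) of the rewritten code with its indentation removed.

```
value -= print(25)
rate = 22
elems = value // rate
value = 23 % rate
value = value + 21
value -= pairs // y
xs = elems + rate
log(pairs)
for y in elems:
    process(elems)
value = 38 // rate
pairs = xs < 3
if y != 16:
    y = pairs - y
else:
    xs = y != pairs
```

Transformed code:
value = value - print(25)
elems = value // 22
value = 23 % 22
value = value + 21
value = value - pairs // y
xs = elems + 22
log(pairs)
for y in elems:
    process(elems)
value = 38 // 22
pairs = xs < 3
if y != 16:
    y = pairs - y
else:
    xs = y != pairs

value = 38 // 22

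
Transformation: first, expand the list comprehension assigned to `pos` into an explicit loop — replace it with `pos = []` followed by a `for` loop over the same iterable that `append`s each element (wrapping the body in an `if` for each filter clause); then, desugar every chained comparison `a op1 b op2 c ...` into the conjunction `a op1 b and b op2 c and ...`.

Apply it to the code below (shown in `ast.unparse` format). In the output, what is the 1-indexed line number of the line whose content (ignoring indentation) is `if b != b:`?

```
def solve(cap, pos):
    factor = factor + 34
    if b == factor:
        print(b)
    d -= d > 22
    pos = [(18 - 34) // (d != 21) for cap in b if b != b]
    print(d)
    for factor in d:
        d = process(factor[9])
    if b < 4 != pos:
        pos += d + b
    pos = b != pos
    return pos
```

Transformed code:
def solve(cap, pos):
    factor = factor + 34
    if b == factor:
        print(b)
    d -= d > 22
    pos = []
    for cap in b:
        if b != b:
            pos.append((18 - 34) // (d != 21))
    print(d)
    for factor in d:
        d = process(factor[9])
    if b < 4 and 4 != pos:
        pos += d + b
    pos = b != pos
    return pos

8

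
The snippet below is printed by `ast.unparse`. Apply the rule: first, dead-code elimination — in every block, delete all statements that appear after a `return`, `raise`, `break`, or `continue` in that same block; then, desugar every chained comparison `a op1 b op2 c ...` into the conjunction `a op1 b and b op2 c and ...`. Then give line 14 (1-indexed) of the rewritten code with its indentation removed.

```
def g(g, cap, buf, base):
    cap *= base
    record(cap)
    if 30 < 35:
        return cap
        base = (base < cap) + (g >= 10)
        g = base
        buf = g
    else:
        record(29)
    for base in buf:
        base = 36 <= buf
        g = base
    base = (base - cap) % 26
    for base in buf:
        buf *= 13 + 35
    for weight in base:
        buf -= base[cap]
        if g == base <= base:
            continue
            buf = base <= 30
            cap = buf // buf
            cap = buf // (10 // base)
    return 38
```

Transformed code:
def g(g, cap, buf, base):
    cap *= base
    record(cap)
    if 30 < 35:
        return cap
    else:
        record(29)
    for base in buf:
        base = 36 <= buf
        g = base
    base = (base - cap) % 26
    for base in buf:
        buf *= 13 + 35
    for weight in base:
        buf -= base[cap]
        if g == base and base <= base:
            continue
    return 38

for weight in base:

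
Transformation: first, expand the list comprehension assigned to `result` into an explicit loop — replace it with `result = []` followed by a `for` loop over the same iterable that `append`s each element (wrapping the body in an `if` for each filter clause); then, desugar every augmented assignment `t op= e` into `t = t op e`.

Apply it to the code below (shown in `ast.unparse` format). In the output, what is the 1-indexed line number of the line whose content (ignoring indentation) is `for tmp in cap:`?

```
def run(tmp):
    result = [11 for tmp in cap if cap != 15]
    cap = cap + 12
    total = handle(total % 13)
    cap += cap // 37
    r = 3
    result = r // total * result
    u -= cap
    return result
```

3

Transformed code:
def run(tmp):
    result = []
    for tmp in cap:
        if cap != 15:
            result.append(11)
    cap = cap + 12
    total = handle(total % 13)
    cap = cap + cap // 37
    r = 3
    result = r // total * result
    u = u - cap
    return result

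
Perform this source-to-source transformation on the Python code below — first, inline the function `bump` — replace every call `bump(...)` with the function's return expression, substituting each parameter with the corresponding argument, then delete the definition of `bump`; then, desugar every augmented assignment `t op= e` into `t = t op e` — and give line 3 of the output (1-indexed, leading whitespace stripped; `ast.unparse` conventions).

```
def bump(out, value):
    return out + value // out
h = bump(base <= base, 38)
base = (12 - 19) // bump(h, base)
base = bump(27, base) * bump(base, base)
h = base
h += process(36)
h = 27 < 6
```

base = (27 + base // 27) * (base + base // base)

Transformed code:
h = (base <= base) + 38 // (base <= base)
base = (12 - 19) // (h + base // h)
base = (27 + base // 27) * (base + base // base)
h = base
h = h + process(36)
h = 27 < 6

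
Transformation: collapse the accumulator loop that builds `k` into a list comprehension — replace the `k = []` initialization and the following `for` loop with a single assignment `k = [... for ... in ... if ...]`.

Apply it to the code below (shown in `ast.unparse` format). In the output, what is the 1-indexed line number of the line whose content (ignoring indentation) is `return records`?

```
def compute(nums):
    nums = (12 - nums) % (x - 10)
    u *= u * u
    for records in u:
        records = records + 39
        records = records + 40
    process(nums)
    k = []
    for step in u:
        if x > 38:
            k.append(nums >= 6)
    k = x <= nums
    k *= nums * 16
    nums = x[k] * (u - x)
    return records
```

Transformed code:
def compute(nums):
    nums = (12 - nums) % (x - 10)
    u *= u * u
    for records in u:
        records = records + 39
        records = records + 40
    process(nums)
    k = [nums >= 6 for step in u if x > 38]
    k = x <= nums
    k *= nums * 16
    nums = x[k] * (u - x)
    return records

12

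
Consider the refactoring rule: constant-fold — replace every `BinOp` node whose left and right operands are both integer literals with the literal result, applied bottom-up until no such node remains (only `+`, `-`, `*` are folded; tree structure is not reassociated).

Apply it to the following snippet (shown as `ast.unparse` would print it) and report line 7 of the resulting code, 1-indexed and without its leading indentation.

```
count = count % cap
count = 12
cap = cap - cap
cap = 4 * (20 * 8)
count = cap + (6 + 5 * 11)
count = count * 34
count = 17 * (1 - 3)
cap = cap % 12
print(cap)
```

Transformed code:
count = count % cap
count = 12
cap = cap - cap
cap = 640
count = cap + 61
count = count * 34
count = -34
cap = cap % 12
print(cap)

count = -34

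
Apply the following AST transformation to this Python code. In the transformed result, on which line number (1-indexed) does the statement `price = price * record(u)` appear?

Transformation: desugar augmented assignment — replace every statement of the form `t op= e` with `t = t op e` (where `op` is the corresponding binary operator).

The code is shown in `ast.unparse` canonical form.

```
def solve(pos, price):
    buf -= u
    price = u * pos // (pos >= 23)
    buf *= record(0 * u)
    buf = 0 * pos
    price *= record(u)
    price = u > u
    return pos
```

Transformed code:
def solve(pos, price):
    buf = buf - u
    price = u * pos // (pos >= 23)
    buf = buf * record(0 * u)
    buf = 0 * pos
    price = price * record(u)
    price = u > u
    return pos

6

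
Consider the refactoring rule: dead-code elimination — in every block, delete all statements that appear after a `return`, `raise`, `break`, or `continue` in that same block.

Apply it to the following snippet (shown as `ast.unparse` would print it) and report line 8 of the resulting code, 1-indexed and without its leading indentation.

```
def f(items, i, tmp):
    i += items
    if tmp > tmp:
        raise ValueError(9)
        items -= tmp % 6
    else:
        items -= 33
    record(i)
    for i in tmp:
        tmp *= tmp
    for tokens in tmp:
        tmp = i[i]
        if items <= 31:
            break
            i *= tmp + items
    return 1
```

Transformed code:
def f(items, i, tmp):
    i += items
    if tmp > tmp:
        raise ValueError(9)
    else:
        items -= 33
    record(i)
    for i in tmp:
        tmp *= tmp
    for tokens in tmp:
        tmp = i[i]
        if items <= 31:
            break
    return 1

for i in tmp:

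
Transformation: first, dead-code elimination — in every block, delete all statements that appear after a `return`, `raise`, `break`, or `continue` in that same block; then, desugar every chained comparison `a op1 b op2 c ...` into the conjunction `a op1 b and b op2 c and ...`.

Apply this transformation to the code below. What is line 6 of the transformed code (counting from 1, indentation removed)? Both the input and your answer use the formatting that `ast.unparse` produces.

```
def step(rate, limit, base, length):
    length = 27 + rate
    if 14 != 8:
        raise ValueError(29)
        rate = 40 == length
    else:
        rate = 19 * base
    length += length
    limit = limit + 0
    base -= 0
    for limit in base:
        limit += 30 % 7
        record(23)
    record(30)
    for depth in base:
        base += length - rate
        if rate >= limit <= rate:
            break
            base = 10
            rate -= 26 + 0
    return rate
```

rate = 19 * base

Transformed code:
def step(rate, limit, base, length):
    length = 27 + rate
    if 14 != 8:
        raise ValueError(29)
    else:
        rate = 19 * base
    length += length
    limit = limit + 0
    base -= 0
    for limit in base:
        limit += 30 % 7
        record(23)
    record(30)
    for depth in base:
        base += length - rate
        if rate >= limit and limit <= rate:
            break
    return rate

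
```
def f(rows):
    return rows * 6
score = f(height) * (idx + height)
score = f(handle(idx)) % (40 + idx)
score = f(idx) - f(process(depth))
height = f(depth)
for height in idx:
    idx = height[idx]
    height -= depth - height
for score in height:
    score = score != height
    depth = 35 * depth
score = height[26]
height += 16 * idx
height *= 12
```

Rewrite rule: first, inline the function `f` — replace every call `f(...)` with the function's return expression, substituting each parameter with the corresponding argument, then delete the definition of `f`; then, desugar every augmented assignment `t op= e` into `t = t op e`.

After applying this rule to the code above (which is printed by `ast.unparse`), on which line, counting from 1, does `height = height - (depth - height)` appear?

Transformed code:
score = height * 6 * (idx + height)
score = handle(idx) * 6 % (40 + idx)
score = idx * 6 - process(depth) * 6
height = depth * 6
for height in idx:
    idx = height[idx]
    height = height - (depth - height)
for score in height:
    score = score != height
    depth = 35 * depth
score = height[26]
height = height + 16 * idx
height = height * 12

7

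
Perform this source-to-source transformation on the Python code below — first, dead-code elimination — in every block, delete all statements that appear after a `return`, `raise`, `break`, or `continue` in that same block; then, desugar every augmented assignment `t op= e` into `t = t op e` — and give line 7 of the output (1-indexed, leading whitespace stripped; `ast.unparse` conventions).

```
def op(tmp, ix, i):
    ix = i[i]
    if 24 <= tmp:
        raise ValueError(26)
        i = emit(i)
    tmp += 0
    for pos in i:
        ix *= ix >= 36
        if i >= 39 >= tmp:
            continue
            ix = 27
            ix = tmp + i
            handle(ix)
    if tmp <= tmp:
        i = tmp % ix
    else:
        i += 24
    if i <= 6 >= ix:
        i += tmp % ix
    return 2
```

Transformed code:
def op(tmp, ix, i):
    ix = i[i]
    if 24 <= tmp:
        raise ValueError(26)
    tmp = tmp + 0
    for pos in i:
        ix = ix * (ix >= 36)
        if i >= 39 >= tmp:
            continue
    if tmp <= tmp:
        i = tmp % ix
    else:
        i = i + 24
    if i <= 6 >= ix:
        i = i + tmp % ix
    return 2

ix = ix * (ix >= 36)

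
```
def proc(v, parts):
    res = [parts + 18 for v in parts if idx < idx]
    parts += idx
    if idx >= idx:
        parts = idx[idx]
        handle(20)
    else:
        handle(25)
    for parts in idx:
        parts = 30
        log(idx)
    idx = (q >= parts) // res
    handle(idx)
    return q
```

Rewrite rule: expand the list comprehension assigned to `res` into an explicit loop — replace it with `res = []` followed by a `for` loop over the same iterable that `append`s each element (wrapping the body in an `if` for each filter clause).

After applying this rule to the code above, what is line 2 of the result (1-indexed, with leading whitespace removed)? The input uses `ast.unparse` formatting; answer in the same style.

Transformed code:
def proc(v, parts):
    res = []
    for v in parts:
        if idx < idx:
            res.append(parts + 18)
    parts += idx
    if idx >= idx:
        parts = idx[idx]
        handle(20)
    else:
        handle(25)
    for parts in idx:
        parts = 30
        log(idx)
    idx = (q >= parts) // res
    handle(idx)
    return q

res = []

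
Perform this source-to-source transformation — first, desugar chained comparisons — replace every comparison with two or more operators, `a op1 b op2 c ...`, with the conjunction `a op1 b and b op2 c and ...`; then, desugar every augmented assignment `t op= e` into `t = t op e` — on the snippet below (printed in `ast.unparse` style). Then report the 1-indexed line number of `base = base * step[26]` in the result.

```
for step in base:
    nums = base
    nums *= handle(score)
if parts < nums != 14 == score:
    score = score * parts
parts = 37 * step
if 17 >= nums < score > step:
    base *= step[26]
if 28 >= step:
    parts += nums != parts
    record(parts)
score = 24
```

8

Transformed code:
for step in base:
    nums = base
    nums = nums * handle(score)
if parts < nums and nums != 14 and (14 == score):
    score = score * parts
parts = 37 * step
if 17 >= nums and nums < score and (score > step):
    base = base * step[26]
if 28 >= step:
    parts = parts + (nums != parts)
    record(parts)
score = 24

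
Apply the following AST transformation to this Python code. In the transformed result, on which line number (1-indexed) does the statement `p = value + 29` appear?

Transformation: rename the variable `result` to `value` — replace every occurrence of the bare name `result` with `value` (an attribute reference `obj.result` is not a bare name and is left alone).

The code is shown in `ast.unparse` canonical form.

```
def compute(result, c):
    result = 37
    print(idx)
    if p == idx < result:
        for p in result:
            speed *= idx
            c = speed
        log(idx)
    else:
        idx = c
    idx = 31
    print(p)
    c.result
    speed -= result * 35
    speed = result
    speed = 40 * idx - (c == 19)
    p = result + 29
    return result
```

Transformed code:
def compute(value, c):
    value = 37
    print(idx)
    if p == idx < value:
        for p in value:
            speed *= idx
            c = speed
        log(idx)
    else:
        idx = c
    idx = 31
    print(p)
    c.result
    speed -= value * 35
    speed = value
    speed = 40 * idx - (c == 19)
    p = value + 29
    return value

17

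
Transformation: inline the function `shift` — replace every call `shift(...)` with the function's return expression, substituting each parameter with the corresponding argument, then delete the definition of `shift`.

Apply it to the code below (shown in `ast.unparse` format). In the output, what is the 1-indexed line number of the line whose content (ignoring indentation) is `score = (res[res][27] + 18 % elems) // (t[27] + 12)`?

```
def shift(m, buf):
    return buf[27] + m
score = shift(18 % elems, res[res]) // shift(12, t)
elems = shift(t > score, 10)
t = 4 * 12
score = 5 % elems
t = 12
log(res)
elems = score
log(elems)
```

Transformed code:
score = (res[res][27] + 18 % elems) // (t[27] + 12)
elems = 10[27] + (t > score)
t = 4 * 12
score = 5 % elems
t = 12
log(res)
elems = score
log(elems)

1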